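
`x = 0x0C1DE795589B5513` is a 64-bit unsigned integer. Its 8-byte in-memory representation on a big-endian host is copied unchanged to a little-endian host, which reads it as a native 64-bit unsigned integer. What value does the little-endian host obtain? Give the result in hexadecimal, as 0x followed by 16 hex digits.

Stored big-endian, the bytes at ascending addresses are 0C 1D E7 95 58 9B 55 13.
Read back as little-endian, the first byte is least significant, giving 0x13559B5895E71D0C.

0x13559B5895E71D0C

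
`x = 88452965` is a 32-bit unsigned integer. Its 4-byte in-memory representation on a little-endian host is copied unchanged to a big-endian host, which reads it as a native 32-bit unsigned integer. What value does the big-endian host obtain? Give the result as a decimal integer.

1705985285

88452965 in 32-bit hexadecimal is 0x0545AF65.
Stored little-endian, the bytes at ascending addresses are 65 AF 45 05.
Read back as big-endian, the last byte is least significant, giving 0x65AF4505.
0x65AF4505 = 1705985285.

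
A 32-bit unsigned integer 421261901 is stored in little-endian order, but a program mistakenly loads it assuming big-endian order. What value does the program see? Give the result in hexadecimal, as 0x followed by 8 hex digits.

421261901 in 32-bit hexadecimal is 0x191BF24D.
Stored little-endian, the bytes at ascending addresses are 4D F2 1B 19.
Read back as big-endian, the last byte is least significant, giving 0x4DF21B19.

0x4DF21B19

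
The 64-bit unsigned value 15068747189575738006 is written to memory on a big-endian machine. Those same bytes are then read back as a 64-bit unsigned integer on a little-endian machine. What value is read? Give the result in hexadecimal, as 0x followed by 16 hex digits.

15068747189575738006 in 64-bit hexadecimal is 0xD11EF1BB34D3E296.
Stored big-endian, the bytes at ascending addresses are D1 1E F1 BB 34 D3 E2 96.
Read back as little-endian, the first byte is least significant, giving 0x96E2D334BBF11ED1.

0x96E2D334BBF11ED1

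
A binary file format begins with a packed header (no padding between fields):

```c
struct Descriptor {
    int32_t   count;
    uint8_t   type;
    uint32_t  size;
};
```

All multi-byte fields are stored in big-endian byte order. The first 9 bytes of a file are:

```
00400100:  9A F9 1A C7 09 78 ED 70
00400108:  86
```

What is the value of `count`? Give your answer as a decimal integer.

-1694950713

`count` is the first field, at byte offset 0, occupying 4 bytes.
Bytes at offsets 0..3: 9A F9 1A C7.
Big-endian: lowest address holds the most-significant byte.
The bytes are already most-significant first: 0x9AF91AC7.
Top bit is set, so as a signed 32-bit value this is 0x9AF91AC7 − 2^32 = -1694950713.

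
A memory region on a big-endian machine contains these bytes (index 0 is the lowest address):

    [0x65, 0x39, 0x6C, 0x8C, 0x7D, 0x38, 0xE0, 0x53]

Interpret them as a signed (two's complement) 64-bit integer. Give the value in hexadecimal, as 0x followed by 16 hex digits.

Big-endian: lowest address holds the most-significant byte.
The bytes are already most-significant first: 0x65396C8C7D38E053.

0x65396C8C7D38E053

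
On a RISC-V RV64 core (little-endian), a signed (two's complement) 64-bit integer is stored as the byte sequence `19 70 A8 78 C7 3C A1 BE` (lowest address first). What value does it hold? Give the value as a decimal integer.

-4710416907832365031

Little-endian: lowest address holds the least-significant byte.
Reassemble most-significant byte first: BE A1 3C C7 78 A8 70 19 → 0xBEA13CC778A87019.
Top bit is set, so as a signed 64-bit value this is 0xBEA13CC778A87019 − 2^64 = -4710416907832365031.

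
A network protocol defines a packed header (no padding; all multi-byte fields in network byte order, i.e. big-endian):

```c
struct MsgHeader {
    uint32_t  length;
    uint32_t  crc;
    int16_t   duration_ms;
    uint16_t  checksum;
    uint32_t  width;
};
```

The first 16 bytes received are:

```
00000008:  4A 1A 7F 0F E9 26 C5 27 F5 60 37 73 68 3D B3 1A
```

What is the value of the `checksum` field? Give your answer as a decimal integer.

`checksum` follows `length` (4 B), `crc` (4 B), `duration_ms` (2 B), so it starts at offset 4 + 4 + 2 = 10 and occupies 2 bytes.
Bytes at offsets 10..11: 37 73.
Big-endian stores the most-significant byte at the lowest address.
The bytes are already most-significant first: 0x3773.
0x3773 = 14195.

14195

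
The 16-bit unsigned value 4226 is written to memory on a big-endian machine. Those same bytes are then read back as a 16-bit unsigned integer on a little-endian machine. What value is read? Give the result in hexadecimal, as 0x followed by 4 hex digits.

4226 in 16-bit hexadecimal is 0x1082.
Stored big-endian, the bytes at ascending addresses are 10 82.
Read back as little-endian, the first byte is least significant, giving 0x8210.

0x8210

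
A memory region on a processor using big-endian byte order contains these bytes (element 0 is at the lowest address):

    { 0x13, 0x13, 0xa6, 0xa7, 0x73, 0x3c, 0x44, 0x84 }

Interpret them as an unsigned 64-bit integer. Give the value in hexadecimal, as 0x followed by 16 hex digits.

0x1313A6A7733C4484

In big-endian order the high byte comes first in memory.
The bytes are already most-significant first: 0x1313A6A7733C4484.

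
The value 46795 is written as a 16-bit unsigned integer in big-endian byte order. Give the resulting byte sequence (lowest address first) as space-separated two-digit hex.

B6 CB

46795 in hexadecimal, padded to 16 bits, is 0xB6CB.
Split into bytes (most-significant first): B6 CB.
In big-endian order the high byte comes first in memory.
So the memory order matches the most-significant-first order: B6 CB.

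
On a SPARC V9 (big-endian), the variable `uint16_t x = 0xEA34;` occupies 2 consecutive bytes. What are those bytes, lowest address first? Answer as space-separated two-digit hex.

Split into bytes (most-significant first): EA 34.
In big-endian order the high byte comes first in memory.
So the memory order matches the most-significant-first order: EA 34.

EA 34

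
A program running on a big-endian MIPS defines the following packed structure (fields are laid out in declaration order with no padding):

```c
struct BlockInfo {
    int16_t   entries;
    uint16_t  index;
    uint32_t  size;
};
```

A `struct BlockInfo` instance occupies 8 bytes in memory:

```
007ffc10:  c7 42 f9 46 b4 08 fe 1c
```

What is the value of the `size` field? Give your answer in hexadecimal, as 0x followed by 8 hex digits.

`size` follows `entries` (2 B), `index` (2 B), so it starts at offset 2 + 2 = 4 and occupies 4 bytes.
Bytes at offsets 4..7: B4 08 FE 1C.
Big-endian stores the most-significant byte at the lowest address.
The bytes are already most-significant first: 0xB408FE1C.

0xB408FE1C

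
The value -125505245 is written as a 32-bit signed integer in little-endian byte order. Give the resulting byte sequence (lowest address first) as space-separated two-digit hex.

23 F1 84 F8

Two's complement of -125505245 in 32 bits: 125505245 = 0x077B0EDD; invert → 0xF884F122; add 1 → 0xF884F123.
Split into bytes (most-significant first): F8 84 F1 23.
Little-endian: lowest address holds the least-significant byte.
So at ascending addresses the bytes are 23 F1 84 F8.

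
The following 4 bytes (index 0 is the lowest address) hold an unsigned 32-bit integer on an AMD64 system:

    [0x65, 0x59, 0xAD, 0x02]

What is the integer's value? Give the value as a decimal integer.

In little-endian order the low byte comes first in memory.
Reassemble most-significant byte first: 02 AD 59 65 → 0x02AD5965.
0x02AD5965 = 44915045.

44915045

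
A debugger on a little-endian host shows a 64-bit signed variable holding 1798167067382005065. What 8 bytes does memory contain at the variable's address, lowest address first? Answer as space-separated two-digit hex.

1798167067382005065 in hexadecimal, padded to 64 bits, is 0x18F45F6BB21C3D49.
Split into bytes (most-significant first): 18 F4 5F 6B B2 1C 3D 49.
In little-endian order the low byte comes first in memory.
So at ascending addresses the bytes are 49 3D 1C B2 6B 5F F4 18.

49 3D 1C B2 6B 5F F4 18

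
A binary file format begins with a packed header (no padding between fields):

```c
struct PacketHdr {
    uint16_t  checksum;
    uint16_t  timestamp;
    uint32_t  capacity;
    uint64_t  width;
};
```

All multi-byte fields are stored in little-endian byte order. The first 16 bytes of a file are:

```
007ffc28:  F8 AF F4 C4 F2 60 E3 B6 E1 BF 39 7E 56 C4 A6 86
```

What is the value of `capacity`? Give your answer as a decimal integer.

3068354802

`capacity` follows `checksum` (2 B), `timestamp` (2 B), so it starts at offset 2 + 2 = 4 and occupies 4 bytes.
Bytes at offsets 4..7: F2 60 E3 B6.
Little-endian stores the least-significant byte at the lowest address.
Reassemble most-significant byte first: B6 E3 60 F2 → 0xB6E360F2.
0xB6E360F2 = 3068354802.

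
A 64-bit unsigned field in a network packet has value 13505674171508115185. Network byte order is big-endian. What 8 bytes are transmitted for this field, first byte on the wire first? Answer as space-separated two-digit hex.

13505674171508115185 in hexadecimal, padded to 64 bits, is 0xBB6DCB1A54E8C6F1.
Split into bytes (most-significant first): BB 6D CB 1A 54 E8 C6 F1.
Big-endian: lowest address holds the most-significant byte.
So the memory order matches the most-significant-first order: BB 6D CB 1A 54 E8 C6 F1.

BB 6D CB 1A 54 E8 C6 F1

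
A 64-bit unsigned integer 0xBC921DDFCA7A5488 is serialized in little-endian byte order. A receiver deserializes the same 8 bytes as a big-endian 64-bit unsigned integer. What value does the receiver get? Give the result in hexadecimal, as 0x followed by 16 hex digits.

0x88547ACADF1D92BC

Stored little-endian, the bytes at ascending addresses are 88 54 7A CA DF 1D 92 BC.
Read back as big-endian, the last byte is least significant, giving 0x88547ACADF1D92BC.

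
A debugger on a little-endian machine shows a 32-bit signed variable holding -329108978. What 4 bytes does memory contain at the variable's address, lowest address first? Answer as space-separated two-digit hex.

0E 32 62 EC

Two's complement of -329108978 in 32 bits: 329108978 = 0x139DCDF2; invert → 0xEC62320D; add 1 → 0xEC62320E.
Split into bytes (most-significant first): EC 62 32 0E.
Little-endian stores the least-significant byte at the lowest address.
So at ascending addresses the bytes are 0E 32 62 EC.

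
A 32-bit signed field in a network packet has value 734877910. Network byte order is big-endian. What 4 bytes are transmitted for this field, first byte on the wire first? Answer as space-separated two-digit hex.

2B CD 58 D6

734877910 in hexadecimal, padded to 32 bits, is 0x2BCD58D6.
Split into bytes (most-significant first): 2B CD 58 D6.
In big-endian order the high byte comes first in memory.
So the memory order matches the most-significant-first order: 2B CD 58 D6.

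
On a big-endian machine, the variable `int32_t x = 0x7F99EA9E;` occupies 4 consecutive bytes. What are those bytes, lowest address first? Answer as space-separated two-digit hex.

Split into bytes (most-significant first): 7F 99 EA 9E.
In big-endian order the high byte comes first in memory.
So the memory order matches the most-significant-first order: 7F 99 EA 9E.

7F 99 EA 9E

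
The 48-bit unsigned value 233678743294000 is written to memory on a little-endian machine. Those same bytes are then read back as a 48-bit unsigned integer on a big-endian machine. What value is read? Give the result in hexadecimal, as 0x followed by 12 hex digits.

0x30507C9287D4

233678743294000 in 48-bit hexadecimal is 0xD487927C5030.
Stored little-endian, the bytes at ascending addresses are 30 50 7C 92 87 D4.
Read back as big-endian, the last byte is least significant, giving 0x30507C9287D4.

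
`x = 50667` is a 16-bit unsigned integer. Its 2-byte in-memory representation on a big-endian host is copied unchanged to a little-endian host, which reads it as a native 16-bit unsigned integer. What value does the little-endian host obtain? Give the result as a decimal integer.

50667 in 16-bit hexadecimal is 0xC5EB.
Stored big-endian, the bytes at ascending addresses are C5 EB.
Read back as little-endian, the first byte is least significant, giving 0xEBC5.
0xEBC5 = 60357.

60357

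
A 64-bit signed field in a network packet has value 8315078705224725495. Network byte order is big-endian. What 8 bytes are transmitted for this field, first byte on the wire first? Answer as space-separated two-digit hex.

73 65 18 06 F8 55 B3 F7

8315078705224725495 in hexadecimal, padded to 64 bits, is 0x73651806F855B3F7.
Split into bytes (most-significant first): 73 65 18 06 F8 55 B3 F7.
In big-endian order the high byte comes first in memory.
So the memory order matches the most-significant-first order: 73 65 18 06 F8 55 B3 F7.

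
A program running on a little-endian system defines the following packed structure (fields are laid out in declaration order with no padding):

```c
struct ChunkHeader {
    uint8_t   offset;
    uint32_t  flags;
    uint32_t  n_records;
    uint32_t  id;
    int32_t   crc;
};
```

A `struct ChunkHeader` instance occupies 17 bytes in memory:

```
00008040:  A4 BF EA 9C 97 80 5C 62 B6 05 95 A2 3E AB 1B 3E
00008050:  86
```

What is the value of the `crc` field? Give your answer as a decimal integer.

-2042750037

`crc` follows `offset` (1 B), `flags` (4 B), `n_records` (4 B), `id` (4 B), so it starts at offset 1 + 4 + 4 + 4 = 13 and occupies 4 bytes.
Bytes at offsets 13..16: AB 1B 3E 86.
Little-endian stores the least-significant byte at the lowest address.
Reassemble most-significant byte first: 86 3E 1B AB → 0x863E1BAB.
Top bit is set, so as a signed 32-bit value this is 0x863E1BAB − 2^32 = -2042750037.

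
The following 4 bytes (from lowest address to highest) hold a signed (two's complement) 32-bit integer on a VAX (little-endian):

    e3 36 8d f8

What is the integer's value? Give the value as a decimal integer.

Little-endian: lowest address holds the least-significant byte.
Reassemble most-significant byte first: F8 8D 36 E3 → 0xF88D36E3.
Top bit is set, so as a signed 32-bit value this is 0xF88D36E3 − 2^32 = -124963101.

-124963101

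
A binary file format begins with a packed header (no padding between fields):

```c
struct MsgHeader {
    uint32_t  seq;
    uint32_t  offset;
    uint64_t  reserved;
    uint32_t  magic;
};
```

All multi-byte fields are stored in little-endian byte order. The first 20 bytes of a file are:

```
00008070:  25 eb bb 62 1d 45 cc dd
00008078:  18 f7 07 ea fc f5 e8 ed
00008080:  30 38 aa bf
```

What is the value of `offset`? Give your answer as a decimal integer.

`offset` follows `seq` (4 bytes), so it starts at byte offset 4 and occupies 4 bytes.
Bytes at offsets 4..7: 1D 45 CC DD.
In little-endian order the low byte comes first in memory.
Reassemble most-significant byte first: DD CC 45 1D → 0xDDCC451D.
0xDDCC451D = 3721151773.

3721151773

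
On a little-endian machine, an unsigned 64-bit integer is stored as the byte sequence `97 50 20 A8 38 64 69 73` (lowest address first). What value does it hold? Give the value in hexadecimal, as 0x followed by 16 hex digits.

0x73696438A8205097

Little-endian: lowest address holds the least-significant byte.
Reassemble most-significant byte first: 73 69 64 38 A8 20 50 97 → 0x73696438A8205097.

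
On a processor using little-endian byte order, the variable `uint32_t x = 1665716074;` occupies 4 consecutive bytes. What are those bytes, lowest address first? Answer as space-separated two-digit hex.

1665716074 in hexadecimal, padded to 32 bits, is 0x6348CF6A.
Split into bytes (most-significant first): 63 48 CF 6A.
In little-endian order the low byte comes first in memory.
So at ascending addresses the bytes are 6A CF 48 63.

6A CF 48 63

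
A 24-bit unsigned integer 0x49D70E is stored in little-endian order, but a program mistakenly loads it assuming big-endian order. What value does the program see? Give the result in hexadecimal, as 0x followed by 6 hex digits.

0x0ED749

Stored little-endian, the bytes at ascending addresses are 0E D7 49.
Read back as big-endian, the last byte is least significant, giving 0x0ED749.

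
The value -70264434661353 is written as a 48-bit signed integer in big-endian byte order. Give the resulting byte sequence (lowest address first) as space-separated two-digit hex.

C0 18 49 54 E8 17

Two's complement of -70264434661353 in 48 bits: 70264434661353 = 0x3FE7B6AB17E9; invert → 0xC0184954E816; add 1 → 0xC0184954E817.
Split into bytes (most-significant first): C0 18 49 54 E8 17.
Big-endian stores the most-significant byte at the lowest address.
So the memory order matches the most-significant-first order: C0 18 49 54 E8 17.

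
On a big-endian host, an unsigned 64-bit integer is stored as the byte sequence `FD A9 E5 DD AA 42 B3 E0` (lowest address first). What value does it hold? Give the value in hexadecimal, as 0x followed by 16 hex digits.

Big-endian: lowest address holds the most-significant byte.
The bytes are already most-significant first: 0xFDA9E5DDAA42B3E0.

0xFDA9E5DDAA42B3E0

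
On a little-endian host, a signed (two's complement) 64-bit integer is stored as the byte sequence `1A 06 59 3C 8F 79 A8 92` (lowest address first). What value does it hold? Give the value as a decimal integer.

-7878913891984931302

Little-endian stores the least-significant byte at the lowest address.
Reassemble most-significant byte first: 92 A8 79 8F 3C 59 06 1A → 0x92A8798F3C59061A.
Top bit is set, so as a signed 64-bit value this is 0x92A8798F3C59061A − 2^64 = -7878913891984931302.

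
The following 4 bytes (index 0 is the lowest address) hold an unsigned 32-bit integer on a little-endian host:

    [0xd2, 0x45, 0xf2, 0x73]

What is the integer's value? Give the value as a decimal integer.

Little-endian: lowest address holds the least-significant byte.
Reassemble most-significant byte first: 73 F2 45 D2 → 0x73F245D2.
0x73F245D2 = 1945257426.

1945257426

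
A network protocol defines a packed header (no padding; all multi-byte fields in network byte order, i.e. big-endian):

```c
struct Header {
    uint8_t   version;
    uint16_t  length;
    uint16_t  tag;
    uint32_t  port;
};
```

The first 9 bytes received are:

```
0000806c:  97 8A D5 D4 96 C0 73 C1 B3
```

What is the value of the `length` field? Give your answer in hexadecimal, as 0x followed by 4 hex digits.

0x8AD5

`length` follows `version` (1 byte), so it starts at byte offset 1 and occupies 2 bytes.
Bytes at offsets 1..2: 8A D5.
Big-endian stores the most-significant byte at the lowest address.
The bytes are already most-significant first: 0x8AD5.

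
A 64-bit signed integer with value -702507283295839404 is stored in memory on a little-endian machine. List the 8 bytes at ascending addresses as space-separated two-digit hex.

54 DB 06 0F 59 31 40 F6

Two's complement of -702507283295839404 in 64 bits: 702507283295839404 = 0x09BFCEA6F0F924AC; invert → 0xF64031590F06DB53; add 1 → 0xF64031590F06DB54.
Split into bytes (most-significant first): F6 40 31 59 0F 06 DB 54.
Little-endian: lowest address holds the least-significant byte.
So at ascending addresses the bytes are 54 DB 06 0F 59 31 40 F6.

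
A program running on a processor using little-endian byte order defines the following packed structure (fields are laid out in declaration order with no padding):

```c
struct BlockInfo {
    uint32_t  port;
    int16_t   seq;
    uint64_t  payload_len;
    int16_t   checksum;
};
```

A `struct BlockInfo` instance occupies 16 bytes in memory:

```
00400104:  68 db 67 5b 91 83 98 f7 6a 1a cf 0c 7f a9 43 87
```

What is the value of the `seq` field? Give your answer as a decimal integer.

`seq` follows `port` (4 bytes), so it starts at byte offset 4 and occupies 2 bytes.
Bytes at offsets 4..5: 91 83.
Little-endian: lowest address holds the least-significant byte.
Reassemble most-significant byte first: 83 91 → 0x8391.
Top bit is set, so as a signed 16-bit value this is 0x8391 − 2^16 = -31855.

-31855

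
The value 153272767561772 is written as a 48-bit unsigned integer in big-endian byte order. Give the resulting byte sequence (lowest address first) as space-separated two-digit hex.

8B 66 98 DD 40 2C

153272767561772 in hexadecimal, padded to 48 bits, is 0x8B6698DD402C.
Split into bytes (most-significant first): 8B 66 98 DD 40 2C.
Big-endian stores the most-significant byte at the lowest address.
So the memory order matches the most-significant-first order: 8B 66 98 DD 40 2C.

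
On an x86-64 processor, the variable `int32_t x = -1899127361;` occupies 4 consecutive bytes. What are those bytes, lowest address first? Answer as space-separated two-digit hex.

Two's complement of -1899127361 in 32 bits: 1899127361 = 0x71326241; invert → 0x8ECD9DBE; add 1 → 0x8ECD9DBF.
Split into bytes (most-significant first): 8E CD 9D BF.
In little-endian order the low byte comes first in memory.
So at ascending addresses the bytes are BF 9D CD 8E.

BF 9D CD 8E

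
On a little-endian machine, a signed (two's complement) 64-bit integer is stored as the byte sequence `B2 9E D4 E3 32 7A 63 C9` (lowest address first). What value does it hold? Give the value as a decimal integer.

Little-endian stores the least-significant byte at the lowest address.
Reassemble most-significant byte first: C9 63 7A 32 E3 D4 9E B2 → 0xC9637A32E3D49EB2.
Top bit is set, so as a signed 64-bit value this is 0xC9637A32E3D49EB2 − 2^64 = -3935167290402365774.

-3935167290402365774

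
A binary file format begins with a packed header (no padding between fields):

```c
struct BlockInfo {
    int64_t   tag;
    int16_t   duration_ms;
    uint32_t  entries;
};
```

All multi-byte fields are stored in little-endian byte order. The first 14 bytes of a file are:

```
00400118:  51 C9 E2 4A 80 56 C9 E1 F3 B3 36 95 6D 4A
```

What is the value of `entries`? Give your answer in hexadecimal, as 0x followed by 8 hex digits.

`entries` follows `tag` (8 B), `duration_ms` (2 B), so it starts at offset 8 + 2 = 10 and occupies 4 bytes.
Bytes at offsets 10..13: 36 95 6D 4A.
In little-endian order the low byte comes first in memory.
Reassemble most-significant byte first: 4A 6D 95 36 → 0x4A6D9536.

0x4A6D9536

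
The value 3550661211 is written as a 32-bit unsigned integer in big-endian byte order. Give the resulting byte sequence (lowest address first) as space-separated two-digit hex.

D3 A2 CA 5B

3550661211 in hexadecimal, padded to 32 bits, is 0xD3A2CA5B.
Split into bytes (most-significant first): D3 A2 CA 5B.
In big-endian order the high byte comes first in memory.
So the memory order matches the most-significant-first order: D3 A2 CA 5B.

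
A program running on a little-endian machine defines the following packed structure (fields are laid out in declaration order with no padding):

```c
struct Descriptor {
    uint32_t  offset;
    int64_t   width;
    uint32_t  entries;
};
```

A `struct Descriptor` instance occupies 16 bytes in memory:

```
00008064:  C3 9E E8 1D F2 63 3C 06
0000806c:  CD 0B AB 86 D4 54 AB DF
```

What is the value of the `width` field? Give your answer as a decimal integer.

`width` follows `offset` (4 bytes), so it starts at byte offset 4 and occupies 8 bytes.
Bytes at offsets 4..11: F2 63 3C 06 CD 0B AB 86.
Little-endian stores the least-significant byte at the lowest address.
Reassemble most-significant byte first: 86 AB 0B CD 06 3C 63 F2 → 0x86AB0BCD063C63F2.
Top bit is set, so as a signed 64-bit value this is 0x86AB0BCD063C63F2 − 2^64 = -8742881276408863758.

-8742881276408863758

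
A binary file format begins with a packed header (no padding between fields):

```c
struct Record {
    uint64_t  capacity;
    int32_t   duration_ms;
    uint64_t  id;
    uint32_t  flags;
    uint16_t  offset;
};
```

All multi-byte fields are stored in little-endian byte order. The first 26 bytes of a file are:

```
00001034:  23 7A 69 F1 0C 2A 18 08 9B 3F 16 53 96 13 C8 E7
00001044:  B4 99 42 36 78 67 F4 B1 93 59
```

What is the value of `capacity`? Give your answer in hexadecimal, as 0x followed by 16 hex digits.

0x08182A0CF1697A23

`capacity` is the first field, at byte offset 0, occupying 8 bytes.
Bytes at offsets 0..7: 23 7A 69 F1 0C 2A 18 08.
In little-endian order the low byte comes first in memory.
Reassemble most-significant byte first: 08 18 2A 0C F1 69 7A 23 → 0x08182A0CF1697A23.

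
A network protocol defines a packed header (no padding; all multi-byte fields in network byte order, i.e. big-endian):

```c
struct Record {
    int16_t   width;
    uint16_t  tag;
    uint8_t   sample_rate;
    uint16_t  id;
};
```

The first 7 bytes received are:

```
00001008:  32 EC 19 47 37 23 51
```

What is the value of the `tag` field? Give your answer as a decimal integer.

6471

`tag` follows `width` (2 bytes), so it starts at byte offset 2 and occupies 2 bytes.
Bytes at offsets 2..3: 19 47.
Big-endian stores the most-significant byte at the lowest address.
The bytes are already most-significant first: 0x1947.
0x1947 = 6471.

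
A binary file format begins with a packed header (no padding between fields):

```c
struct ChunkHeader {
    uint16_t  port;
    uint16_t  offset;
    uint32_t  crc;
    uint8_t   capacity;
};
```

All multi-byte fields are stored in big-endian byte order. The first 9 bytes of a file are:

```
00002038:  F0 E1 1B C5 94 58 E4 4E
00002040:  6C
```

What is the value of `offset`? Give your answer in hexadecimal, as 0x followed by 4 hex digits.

`offset` follows `port` (2 bytes), so it starts at byte offset 2 and occupies 2 bytes.
Bytes at offsets 2..3: 1B C5.
Big-endian: lowest address holds the most-significant byte.
The bytes are already most-significant first: 0x1BC5.

0x1BC5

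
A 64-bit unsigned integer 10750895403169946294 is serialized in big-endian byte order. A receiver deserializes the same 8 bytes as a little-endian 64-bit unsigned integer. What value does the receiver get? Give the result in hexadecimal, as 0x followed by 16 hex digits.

10750895403169946294 in 64-bit hexadecimal is 0x9532DA6893531AB6.
Stored big-endian, the bytes at ascending addresses are 95 32 DA 68 93 53 1A B6.
Read back as little-endian, the first byte is least significant, giving 0xB61A539368DA3295.

0xB61A539368DA3295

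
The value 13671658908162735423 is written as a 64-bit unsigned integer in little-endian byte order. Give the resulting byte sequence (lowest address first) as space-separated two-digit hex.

13671658908162735423 in hexadecimal, padded to 64 bits, is 0xBDBB7D5767583D3F.
Split into bytes (most-significant first): BD BB 7D 57 67 58 3D 3F.
In little-endian order the low byte comes first in memory.
So at ascending addresses the bytes are 3F 3D 58 67 57 7D BB BD.

3F 3D 58 67 57 7D BB BD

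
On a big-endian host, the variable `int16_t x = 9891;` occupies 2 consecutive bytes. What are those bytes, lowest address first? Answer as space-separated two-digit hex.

26 A3

9891 in hexadecimal, padded to 16 bits, is 0x26A3.
Split into bytes (most-significant first): 26 A3.
In big-endian order the high byte comes first in memory.
So the memory order matches the most-significant-first order: 26 A3.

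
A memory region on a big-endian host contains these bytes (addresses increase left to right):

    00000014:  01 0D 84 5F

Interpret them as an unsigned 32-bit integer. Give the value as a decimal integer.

17663071

In big-endian order the high byte comes first in memory.
The bytes are already most-significant first: 0x010D845F.
0x010D845F = 17663071.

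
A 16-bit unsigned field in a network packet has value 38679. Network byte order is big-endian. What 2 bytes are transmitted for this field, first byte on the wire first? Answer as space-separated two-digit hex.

97 17

38679 in hexadecimal, padded to 16 bits, is 0x9717.
Split into bytes (most-significant first): 97 17.
Big-endian: lowest address holds the most-significant byte.
So the memory order matches the most-significant-first order: 97 17.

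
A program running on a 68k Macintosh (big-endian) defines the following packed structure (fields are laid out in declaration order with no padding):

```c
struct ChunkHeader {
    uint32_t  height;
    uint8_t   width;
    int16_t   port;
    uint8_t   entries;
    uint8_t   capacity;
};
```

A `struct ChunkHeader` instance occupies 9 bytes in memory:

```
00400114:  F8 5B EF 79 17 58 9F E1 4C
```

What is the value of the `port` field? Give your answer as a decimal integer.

`port` follows `height` (4 B), `width` (1 B), so it starts at offset 4 + 1 = 5 and occupies 2 bytes.
Bytes at offsets 5..6: 58 9F.
In big-endian order the high byte comes first in memory.
The bytes are already most-significant first: 0x589F.
0x589F = 22687.

22687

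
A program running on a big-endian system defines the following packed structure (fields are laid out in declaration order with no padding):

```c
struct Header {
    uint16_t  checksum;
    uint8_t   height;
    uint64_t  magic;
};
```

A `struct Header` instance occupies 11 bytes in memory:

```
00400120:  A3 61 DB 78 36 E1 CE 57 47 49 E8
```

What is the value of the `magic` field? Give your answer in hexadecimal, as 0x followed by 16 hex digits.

0x7836E1CE574749E8

`magic` follows `checksum` (2 B), `height` (1 B), so it starts at offset 2 + 1 = 3 and occupies 8 bytes.
Bytes at offsets 3..10: 78 36 E1 CE 57 47 49 E8.
Big-endian: lowest address holds the most-significant byte.
The bytes are already most-significant first: 0x7836E1CE574749E8.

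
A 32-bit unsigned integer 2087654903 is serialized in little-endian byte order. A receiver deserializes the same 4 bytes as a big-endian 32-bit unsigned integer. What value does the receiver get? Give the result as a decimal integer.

4145377148

2087654903 in 32-bit hexadecimal is 0x7C6F15F7.
Stored little-endian, the bytes at ascending addresses are F7 15 6F 7C.
Read back as big-endian, the last byte is least significant, giving 0xF7156F7C.
0xF7156F7C = 4145377148.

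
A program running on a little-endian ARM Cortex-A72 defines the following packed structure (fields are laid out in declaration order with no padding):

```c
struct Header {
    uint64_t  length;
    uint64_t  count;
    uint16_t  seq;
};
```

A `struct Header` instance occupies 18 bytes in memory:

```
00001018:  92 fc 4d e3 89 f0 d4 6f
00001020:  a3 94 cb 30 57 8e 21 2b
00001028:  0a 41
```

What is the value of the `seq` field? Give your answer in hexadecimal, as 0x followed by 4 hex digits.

0x410A

`seq` follows `length` (8 B), `count` (8 B), so it starts at offset 8 + 8 = 16 and occupies 2 bytes.
Bytes at offsets 16..17: 0A 41.
Little-endian stores the least-significant byte at the lowest address.
Reassemble most-significant byte first: 41 0A → 0x410A.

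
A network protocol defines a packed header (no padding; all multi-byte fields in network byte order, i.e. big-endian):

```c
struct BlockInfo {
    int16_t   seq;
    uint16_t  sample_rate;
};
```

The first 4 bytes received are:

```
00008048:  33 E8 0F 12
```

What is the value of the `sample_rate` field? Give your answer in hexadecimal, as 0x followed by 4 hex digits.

0x0F12

`sample_rate` follows `seq` (2 bytes), so it starts at byte offset 2 and occupies 2 bytes.
Bytes at offsets 2..3: 0F 12.
Big-endian: lowest address holds the most-significant byte.
The bytes are already most-significant first: 0x0F12.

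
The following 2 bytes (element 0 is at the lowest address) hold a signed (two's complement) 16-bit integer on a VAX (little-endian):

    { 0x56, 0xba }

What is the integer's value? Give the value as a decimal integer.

Little-endian stores the least-significant byte at the lowest address.
Reassemble most-significant byte first: BA 56 → 0xBA56.
Top bit is set, so as a signed 16-bit value this is 0xBA56 − 2^16 = -17834.

-17834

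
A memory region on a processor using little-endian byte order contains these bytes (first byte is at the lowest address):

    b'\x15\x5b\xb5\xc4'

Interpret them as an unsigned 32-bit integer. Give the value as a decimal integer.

3300219669

Little-endian: lowest address holds the least-significant byte.
Reassemble most-significant byte first: C4 B5 5B 15 → 0xC4B55B15.
0xC4B55B15 = 3300219669.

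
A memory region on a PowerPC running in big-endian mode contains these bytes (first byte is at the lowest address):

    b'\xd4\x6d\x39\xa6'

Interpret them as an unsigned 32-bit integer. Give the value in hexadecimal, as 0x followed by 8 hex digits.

0xD46D39A6

Big-endian stores the most-significant byte at the lowest address.
The bytes are already most-significant first: 0xD46D39A6.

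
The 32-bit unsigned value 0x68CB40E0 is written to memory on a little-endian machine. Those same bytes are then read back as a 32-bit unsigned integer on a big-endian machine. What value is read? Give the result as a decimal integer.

Stored little-endian, the bytes at ascending addresses are E0 40 CB 68.
Read back as big-endian, the last byte is least significant, giving 0xE040CB68.
0xE040CB68 = 3762342760.

3762342760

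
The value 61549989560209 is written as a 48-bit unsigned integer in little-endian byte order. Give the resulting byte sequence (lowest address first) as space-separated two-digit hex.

91 7F 43 B9 FA 37

61549989560209 in hexadecimal, padded to 48 bits, is 0x37FAB9437F91.
Split into bytes (most-significant first): 37 FA B9 43 7F 91.
Little-endian: lowest address holds the least-significant byte.
So at ascending addresses the bytes are 91 7F 43 B9 FA 37.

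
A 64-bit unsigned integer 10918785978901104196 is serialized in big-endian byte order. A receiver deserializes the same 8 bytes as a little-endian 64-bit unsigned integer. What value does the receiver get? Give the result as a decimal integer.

4937891752369555351

10918785978901104196 in 64-bit hexadecimal is 0x978751FF62EA8644.
Stored big-endian, the bytes at ascending addresses are 97 87 51 FF 62 EA 86 44.
Read back as little-endian, the first byte is least significant, giving 0x4486EA62FF518797.
0x4486EA62FF518797 = 4937891752369555351.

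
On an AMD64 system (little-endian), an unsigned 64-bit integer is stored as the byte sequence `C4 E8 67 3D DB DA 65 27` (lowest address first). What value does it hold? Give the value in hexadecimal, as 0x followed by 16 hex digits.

In little-endian order the low byte comes first in memory.
Reassemble most-significant byte first: 27 65 DA DB 3D 67 E8 C4 → 0x2765DADB3D67E8C4.

0x2765DADB3D67E8C4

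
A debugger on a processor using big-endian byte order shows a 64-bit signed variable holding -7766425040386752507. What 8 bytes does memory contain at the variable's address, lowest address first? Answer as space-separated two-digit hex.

Two's complement of -7766425040386752507 in 64 bits: 7766425040386752507 = 0x6BC7E26D0AF37FFB; invert → 0x94381D92F50C8004; add 1 → 0x94381D92F50C8005.
Split into bytes (most-significant first): 94 38 1D 92 F5 0C 80 05.
Big-endian stores the most-significant byte at the lowest address.
So the memory order matches the most-significant-first order: 94 38 1D 92 F5 0C 80 05.

94 38 1D 92 F5 0C 80 05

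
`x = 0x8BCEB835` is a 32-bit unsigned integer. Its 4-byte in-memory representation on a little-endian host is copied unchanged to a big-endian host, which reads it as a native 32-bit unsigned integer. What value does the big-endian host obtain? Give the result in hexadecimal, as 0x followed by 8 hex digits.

Stored little-endian, the bytes at ascending addresses are 35 B8 CE 8B.
Read back as big-endian, the last byte is least significant, giving 0x35B8CE8B.

0x35B8CE8B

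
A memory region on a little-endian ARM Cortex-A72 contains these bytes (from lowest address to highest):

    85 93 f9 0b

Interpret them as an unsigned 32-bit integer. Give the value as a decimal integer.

200905605

Little-endian: lowest address holds the least-significant byte.
Reassemble most-significant byte first: 0B F9 93 85 → 0x0BF99385.
0x0BF99385 = 200905605.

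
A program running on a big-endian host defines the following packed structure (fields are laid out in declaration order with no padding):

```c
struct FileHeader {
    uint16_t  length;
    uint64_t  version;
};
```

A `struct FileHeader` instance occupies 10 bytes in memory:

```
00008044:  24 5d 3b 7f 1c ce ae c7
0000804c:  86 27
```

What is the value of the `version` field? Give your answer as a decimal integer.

`version` follows `length` (2 bytes), so it starts at byte offset 2 and occupies 8 bytes.
Bytes at offsets 2..9: 3B 7F 1C CE AE C7 86 27.
Big-endian: lowest address holds the most-significant byte.
The bytes are already most-significant first: 0x3B7F1CCEAEC78627.
0x3B7F1CCEAEC78627 = 4287177044301153831.

4287177044301153831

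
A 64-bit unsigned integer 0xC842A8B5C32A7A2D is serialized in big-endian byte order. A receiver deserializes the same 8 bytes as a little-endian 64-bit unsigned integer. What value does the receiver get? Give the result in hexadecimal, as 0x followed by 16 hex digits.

0x2D7A2AC3B5A842C8

Stored big-endian, the bytes at ascending addresses are C8 42 A8 B5 C3 2A 7A 2D.
Read back as little-endian, the first byte is least significant, giving 0x2D7A2AC3B5A842C8.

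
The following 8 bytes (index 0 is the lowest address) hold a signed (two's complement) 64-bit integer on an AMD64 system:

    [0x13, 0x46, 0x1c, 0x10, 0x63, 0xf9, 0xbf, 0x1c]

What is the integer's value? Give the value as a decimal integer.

Little-endian stores the least-significant byte at the lowest address.
Reassemble most-significant byte first: 1C BF F9 63 10 1C 46 13 → 0x1CBFF963101C4613.
0x1CBFF963101C4613 = 2071648557481084435.

2071648557481084435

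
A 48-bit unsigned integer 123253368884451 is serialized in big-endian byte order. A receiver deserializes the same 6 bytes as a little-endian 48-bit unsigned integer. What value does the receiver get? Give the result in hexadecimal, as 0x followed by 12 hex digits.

0xE30C45291970

123253368884451 in 48-bit hexadecimal is 0x701929450CE3.
Stored big-endian, the bytes at ascending addresses are 70 19 29 45 0C E3.
Read back as little-endian, the first byte is least significant, giving 0xE30C45291970.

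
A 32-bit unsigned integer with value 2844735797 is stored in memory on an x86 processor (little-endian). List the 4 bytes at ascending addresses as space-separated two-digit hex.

35 39 8F A9

2844735797 in hexadecimal, padded to 32 bits, is 0xA98F3935.
Split into bytes (most-significant first): A9 8F 39 35.
In little-endian order the low byte comes first in memory.
So at ascending addresses the bytes are 35 39 8F A9.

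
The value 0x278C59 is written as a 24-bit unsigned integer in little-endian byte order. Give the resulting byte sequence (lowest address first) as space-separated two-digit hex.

Split into bytes (most-significant first): 27 8C 59.
Little-endian stores the least-significant byte at the lowest address.
So at ascending addresses the bytes are 59 8C 27.

59 8C 27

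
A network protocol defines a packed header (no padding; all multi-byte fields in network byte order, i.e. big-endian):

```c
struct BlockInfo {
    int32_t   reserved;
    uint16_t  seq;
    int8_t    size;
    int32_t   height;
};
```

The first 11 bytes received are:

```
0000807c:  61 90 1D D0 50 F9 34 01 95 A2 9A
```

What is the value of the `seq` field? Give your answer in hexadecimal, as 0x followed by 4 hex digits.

`seq` follows `reserved` (4 bytes), so it starts at byte offset 4 and occupies 2 bytes.
Bytes at offsets 4..5: 50 F9.
In big-endian order the high byte comes first in memory.
The bytes are already most-significant first: 0x50F9.

0x50F9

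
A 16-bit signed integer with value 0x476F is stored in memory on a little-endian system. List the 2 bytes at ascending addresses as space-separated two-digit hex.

Split into bytes (most-significant first): 47 6F.
In little-endian order the low byte comes first in memory.
So at ascending addresses the bytes are 6F 47.

6F 47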